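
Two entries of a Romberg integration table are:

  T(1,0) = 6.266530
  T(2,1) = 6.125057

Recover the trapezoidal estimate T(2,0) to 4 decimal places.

6.1604

From T(2,1) = (4·T(2,0) − T(1,0))/3, solve for T(2,0):
4·T(2,0) = 3·6.125057 + 6.266530 = 24.641701
T(2,0) = 6.160425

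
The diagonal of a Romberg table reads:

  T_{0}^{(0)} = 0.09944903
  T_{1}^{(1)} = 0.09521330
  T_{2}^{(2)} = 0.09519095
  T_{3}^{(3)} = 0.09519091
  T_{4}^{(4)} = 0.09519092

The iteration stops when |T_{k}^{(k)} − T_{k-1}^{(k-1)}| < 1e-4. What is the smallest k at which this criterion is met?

|T_{1}^{(1)} − T_{0}^{(0)}| = 0.00423573 ≥ 1e-4
|T_{2}^{(2)} − T_{1}^{(1)}| = 0.00002235 < 1e-4

k = 2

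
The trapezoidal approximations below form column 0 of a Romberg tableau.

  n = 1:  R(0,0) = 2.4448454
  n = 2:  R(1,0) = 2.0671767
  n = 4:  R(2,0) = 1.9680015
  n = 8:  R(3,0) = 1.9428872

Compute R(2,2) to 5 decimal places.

1.93452

R(1,1) = 2.0671767 + (2.0671767 − 2.4448454)/3 = 1.9412871
R(2,1) = 1.9680015 + (1.9680015 − 2.0671767)/3 = 1.9349431
R(2,2) = (16·1.9349431 − 1.9412871) / 15 = 1.9345202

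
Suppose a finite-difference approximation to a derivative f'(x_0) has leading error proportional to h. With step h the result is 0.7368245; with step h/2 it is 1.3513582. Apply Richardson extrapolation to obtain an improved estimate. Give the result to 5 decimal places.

1.96589

The leading error scales as h; refining by a factor of 2 reduces it by 2^1 = 2.
Extrapolated value = (2·A(h/2) − A(h)) / (2 − 1)
= (2·1.3513582 − 0.7368245) / 1
= 1.9658919 / 1 = 1.9658919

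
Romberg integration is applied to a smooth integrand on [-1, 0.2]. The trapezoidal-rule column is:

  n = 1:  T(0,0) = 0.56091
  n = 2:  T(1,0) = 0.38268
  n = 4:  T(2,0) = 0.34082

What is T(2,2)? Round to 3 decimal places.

0.327

T(1,1) = 0.38268 + (0.38268 − 0.56091)/3 = 0.32327
T(2,1) = (4·0.34082 − 0.38268) / 3 = 0.32687
T(2,2) = 0.32687 + (0.32687 − 0.32327)/15 = 0.32711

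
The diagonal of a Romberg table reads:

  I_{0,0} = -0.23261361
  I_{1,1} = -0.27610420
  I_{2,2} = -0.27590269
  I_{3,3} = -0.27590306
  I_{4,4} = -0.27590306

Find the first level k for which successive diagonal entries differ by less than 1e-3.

|I_{1,1} − I_{0,0}| = 0.04349059 ≥ 1e-3
|I_{2,2} − I_{1,1}| = 0.00020151 < 1e-3

k = 2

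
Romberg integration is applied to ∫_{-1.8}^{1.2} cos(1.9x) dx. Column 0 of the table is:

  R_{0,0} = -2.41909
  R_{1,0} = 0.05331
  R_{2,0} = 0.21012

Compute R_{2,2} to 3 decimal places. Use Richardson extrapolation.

Richardson extrapolation on the trapezoidal column (denominator 4−1=3):
R_{1,1} = (4·0.05331 − (-2.41909)) / 3 = 0.87744
R_{2,1} = (4·0.21012 − 0.05331) / 3 = 0.26239
R_{2,2} = 0.26239 + (0.26239 − 0.87744)/15 = 0.22139

0.221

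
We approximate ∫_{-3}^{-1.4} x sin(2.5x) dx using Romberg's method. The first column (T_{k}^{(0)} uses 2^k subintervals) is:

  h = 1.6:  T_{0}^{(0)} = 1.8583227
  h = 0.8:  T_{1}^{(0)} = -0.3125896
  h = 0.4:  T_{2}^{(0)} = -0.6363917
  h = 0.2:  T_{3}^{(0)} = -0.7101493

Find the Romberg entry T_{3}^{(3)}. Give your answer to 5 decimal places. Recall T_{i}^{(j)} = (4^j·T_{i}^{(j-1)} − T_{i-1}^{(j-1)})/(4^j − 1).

Richardson extrapolation on the trapezoidal column (denominator 4−1=3):
T_{1}^{(1)} = (4·(-0.3125896) − 1.8583227) / 3 = -1.0362270
T_{2}^{(1)} = (4·(-0.6363917) − (-0.3125896)) / 3 = -0.7443257
T_{3}^{(1)} = -0.7101493 + (-0.7101493 − (-0.6363917))/3 = -0.7347352
T_{2}^{(2)} = (16·(-0.7443257) − (-1.0362270)) / 15 = -0.7248656
T_{3}^{(2)} = (16·(-0.7347352) − (-0.7443257)) / 15 = -0.7340958
T_{3}^{(3)} = -0.7340958 + (-0.7340958 − (-0.7248656))/63 = -0.7342423

-0.73424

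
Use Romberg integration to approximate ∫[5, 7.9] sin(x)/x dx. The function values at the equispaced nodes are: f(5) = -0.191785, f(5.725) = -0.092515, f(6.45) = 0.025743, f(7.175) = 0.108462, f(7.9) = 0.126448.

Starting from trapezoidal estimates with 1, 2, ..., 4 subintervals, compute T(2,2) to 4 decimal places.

T(0,0) (trapezoid, 1 panel, h=2.9000): -0.094739
T(1,0) (trapezoid, 2 panels, h=1.4500): -0.010042
T(2,0) (trapezoid, 4 panels, h=0.7250): 0.006541
T(1,1) = -0.010042 + (-0.010042 − (-0.094739))/3 = 0.018190
T(2,1) = 0.006541 + (0.006541 − (-0.010042))/3 = 0.012069
T(2,2) = 0.012069 + (0.012069 − 0.018190)/15 = 0.011661

0.0117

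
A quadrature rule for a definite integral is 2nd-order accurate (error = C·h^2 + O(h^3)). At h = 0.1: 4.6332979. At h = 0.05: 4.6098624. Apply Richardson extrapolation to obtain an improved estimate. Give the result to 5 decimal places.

4.60205

The leading error scales as h^2; refining by a factor of 2 reduces it by 2^2 = 4.
Extrapolated value = (4·A(h/2) − A(h)) / (4 − 1)
= (4·4.6098624 − 4.6332979) / 3
= 13.8061517 / 3 = 4.6020506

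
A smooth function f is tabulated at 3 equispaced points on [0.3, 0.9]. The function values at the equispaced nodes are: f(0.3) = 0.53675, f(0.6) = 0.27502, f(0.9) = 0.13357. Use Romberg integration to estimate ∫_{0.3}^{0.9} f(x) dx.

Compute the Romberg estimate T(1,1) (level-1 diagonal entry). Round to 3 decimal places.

T(0,0) (trapezoid, 1 panel, h=0.6000): 0.20110
T(1,0) (trapezoid, 2 panels, h=0.3000): 0.18305
T(1,1) = 0.18305 + (0.18305 − 0.20110)/3 = 0.17703

0.177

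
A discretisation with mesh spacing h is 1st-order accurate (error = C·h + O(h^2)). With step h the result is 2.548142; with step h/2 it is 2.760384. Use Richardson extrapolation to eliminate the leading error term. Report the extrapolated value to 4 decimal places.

2.9726

Extrapolated value = (2·A(h/2) − A(h)) / (2 − 1)
= (2·2.760384 − 2.548142) / 1
= 2.972626 / 1 = 2.972626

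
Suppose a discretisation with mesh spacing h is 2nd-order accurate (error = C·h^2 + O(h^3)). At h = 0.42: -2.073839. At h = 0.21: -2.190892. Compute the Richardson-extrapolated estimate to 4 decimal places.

Extrapolated value = (4·A(h/2) − A(h)) / (4 − 1)
= (4·(-2.190892) − (-2.073839)) / 3
= -6.689729 / 3 = -2.229910

-2.2299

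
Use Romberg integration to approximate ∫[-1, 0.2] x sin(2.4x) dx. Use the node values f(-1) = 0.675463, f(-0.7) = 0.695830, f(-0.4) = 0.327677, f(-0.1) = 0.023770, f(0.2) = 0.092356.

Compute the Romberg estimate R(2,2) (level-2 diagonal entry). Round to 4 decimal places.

R(0,0) (trapezoid, 1 panel, h=1.2000): 0.460691
R(1,0) (trapezoid, 2 panels, h=0.6000): 0.426952
R(2,0) (trapezoid, 4 panels, h=0.3000): 0.429356
R(1,1) = 0.426952 + (0.426952 − 0.460691)/3 = 0.415706
R(2,1) = 0.429356 + (0.429356 − 0.426952)/3 = 0.430157
R(2,2) = 0.430157 + (0.430157 − 0.415706)/15 = 0.431120

0.4311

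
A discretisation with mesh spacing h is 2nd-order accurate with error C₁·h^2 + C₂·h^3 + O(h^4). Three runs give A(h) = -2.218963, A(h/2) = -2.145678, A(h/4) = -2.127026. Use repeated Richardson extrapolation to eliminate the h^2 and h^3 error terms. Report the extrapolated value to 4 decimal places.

-2.1207

First eliminate the h^2 term (factor 2^2 = 4):
  B₁ = (4·(-2.145678) − (-2.218963))/3 = -2.121250
  B₂ = (4·(-2.127026) − (-2.145678))/3 = -2.120809
Then eliminate the h^3 term (factor 2^3 = 8):
  (8·(-2.120809) − (-2.121250))/7 = -2.120746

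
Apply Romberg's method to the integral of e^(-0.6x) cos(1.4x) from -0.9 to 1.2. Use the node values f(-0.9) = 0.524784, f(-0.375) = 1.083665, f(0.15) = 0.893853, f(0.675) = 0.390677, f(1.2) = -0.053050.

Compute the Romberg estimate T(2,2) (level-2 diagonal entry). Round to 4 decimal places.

T(0,0) (trapezoid, 1 panel, h=2.1000): 0.495321
T(1,0) (trapezoid, 2 panels, h=1.0500): 1.186206
T(2,0) (trapezoid, 4 panels, h=0.5250): 1.367133
T(1,1) = 1.186206 + (1.186206 − 0.495321)/3 = 1.416501
T(2,1) = 1.367133 + (1.367133 − 1.186206)/3 = 1.427442
T(2,2) = 1.427442 + (1.427442 − 1.416501)/15 = 1.428171

1.4282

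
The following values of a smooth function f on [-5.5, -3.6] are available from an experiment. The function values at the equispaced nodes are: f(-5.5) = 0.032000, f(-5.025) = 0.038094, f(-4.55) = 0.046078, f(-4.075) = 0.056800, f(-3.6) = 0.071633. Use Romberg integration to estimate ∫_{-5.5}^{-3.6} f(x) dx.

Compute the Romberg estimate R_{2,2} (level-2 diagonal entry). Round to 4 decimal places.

R_{0,0} (trapezoid, 1 panel, h=1.9000): 0.098451
R_{1,0} (trapezoid, 2 panels, h=0.9500): 0.093000
R_{2,0} (trapezoid, 4 panels, h=0.4750): 0.091575
R_{1,1} = 0.093000 + (0.093000 − 0.098451)/3 = 0.091183
R_{2,1} = 0.091575 + (0.091575 − 0.093000)/3 = 0.091100
R_{2,2} = 0.091100 + (0.091100 − 0.091183)/15 = 0.091094

0.0911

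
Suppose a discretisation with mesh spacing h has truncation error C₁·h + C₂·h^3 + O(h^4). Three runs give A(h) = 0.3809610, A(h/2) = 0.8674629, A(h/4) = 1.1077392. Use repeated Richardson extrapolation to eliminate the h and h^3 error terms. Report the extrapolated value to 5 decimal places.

First eliminate the h term (factor 2^1 = 2):
  B₁ = (2·0.8674629 − 0.3809610)/1 = 1.3539648
  B₂ = (2·1.1077392 − 0.8674629)/1 = 1.3480155
Then eliminate the h^3 term (factor 2^3 = 8):
  (8·1.3480155 − 1.3539648)/7 = 1.3471656

1.34717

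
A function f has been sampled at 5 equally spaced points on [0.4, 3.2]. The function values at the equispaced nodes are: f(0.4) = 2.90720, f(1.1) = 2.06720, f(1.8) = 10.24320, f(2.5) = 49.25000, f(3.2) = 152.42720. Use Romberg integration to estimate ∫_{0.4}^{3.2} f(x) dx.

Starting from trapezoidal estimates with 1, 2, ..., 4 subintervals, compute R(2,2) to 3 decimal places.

88.742

R(0,0) (trapezoid, 1 panel, h=2.8000): 217.46816
R(1,0) (trapezoid, 2 panels, h=1.4000): 123.07456
R(2,0) (trapezoid, 4 panels, h=0.7000): 97.45932
R(1,1) = 123.07456 + (123.07456 − 217.46816)/3 = 91.61003
R(2,1) = 97.45932 + (97.45932 − 123.07456)/3 = 88.92091
R(2,2) = 88.92091 + (88.92091 − 91.61003)/15 = 88.74164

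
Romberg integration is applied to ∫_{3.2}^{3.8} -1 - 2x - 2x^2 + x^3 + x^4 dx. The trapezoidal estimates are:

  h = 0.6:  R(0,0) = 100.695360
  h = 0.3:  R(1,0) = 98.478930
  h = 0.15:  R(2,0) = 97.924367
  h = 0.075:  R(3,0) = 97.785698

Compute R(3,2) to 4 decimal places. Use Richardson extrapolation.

97.7395

Richardson extrapolation on the trapezoidal column (denominator 4−1=3):
R(2,1) = (4·97.924367 − 98.478930) / 3 = 97.739513
R(3,1) = 97.785698 + (97.785698 − 97.924367)/3 = 97.739475
R(3,2) = 97.739475 + (97.739475 − 97.739513)/15 = 97.739472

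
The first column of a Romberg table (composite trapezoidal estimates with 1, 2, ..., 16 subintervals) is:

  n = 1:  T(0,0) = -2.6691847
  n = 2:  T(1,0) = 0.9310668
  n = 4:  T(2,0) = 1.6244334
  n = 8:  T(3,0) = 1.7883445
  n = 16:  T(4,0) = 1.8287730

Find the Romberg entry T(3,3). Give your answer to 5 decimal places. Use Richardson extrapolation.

Richardson extrapolation on the trapezoidal column (denominator 4−1=3):
T(1,1) = 0.9310668 + (0.9310668 − (-2.6691847))/3 = 2.1311506
T(2,1) = (4·1.6244334 − 0.9310668) / 3 = 1.8555556
T(3,1) = (4·1.7883445 − 1.6244334) / 3 = 1.8429815
T(2,2) = (16·1.8555556 − 2.1311506) / 15 = 1.8371826
T(3,2) = 1.8429815 + (1.8429815 − 1.8555556)/15 = 1.8421432
T(3,3) = 1.8421432 + (1.8421432 − 1.8371826)/63 = 1.8422219
(Column j=1 coincides with Simpson's rule on the same nodes.)

1.84222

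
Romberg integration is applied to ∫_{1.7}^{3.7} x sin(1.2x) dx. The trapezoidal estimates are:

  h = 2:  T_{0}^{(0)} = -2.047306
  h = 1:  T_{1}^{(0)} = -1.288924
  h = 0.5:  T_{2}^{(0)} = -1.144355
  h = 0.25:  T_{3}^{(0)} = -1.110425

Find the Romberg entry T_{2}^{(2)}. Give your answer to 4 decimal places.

Richardson extrapolation on the trapezoidal column (denominator 4−1=3):
T_{1}^{(1)} = -1.288924 + (-1.288924 − (-2.047306))/3 = -1.036130
T_{2}^{(1)} = (4·(-1.144355) − (-1.288924)) / 3 = -1.096165
T_{2}^{(2)} = (16·(-1.096165) − (-1.036130)) / 15 = -1.100167

-1.1002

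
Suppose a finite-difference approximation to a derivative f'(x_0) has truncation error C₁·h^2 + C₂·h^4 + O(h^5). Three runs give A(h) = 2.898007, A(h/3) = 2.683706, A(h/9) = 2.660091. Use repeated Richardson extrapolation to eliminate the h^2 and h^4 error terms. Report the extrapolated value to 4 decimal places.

2.6571

First eliminate the h^2 term (factor 3^2 = 9):
  B₁ = (9·2.683706 − 2.898007)/8 = 2.656918
  B₂ = (9·2.660091 − 2.683706)/8 = 2.657139
Then eliminate the h^4 term (factor 3^4 = 81):
  (81·2.657139 − 2.656918)/80 = 2.657142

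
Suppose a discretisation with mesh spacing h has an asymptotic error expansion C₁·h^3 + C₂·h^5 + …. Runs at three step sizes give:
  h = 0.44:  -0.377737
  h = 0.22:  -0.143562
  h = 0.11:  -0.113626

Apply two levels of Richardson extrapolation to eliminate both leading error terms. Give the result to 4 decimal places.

-0.1093

First eliminate the h^3 term (factor 2^3 = 8):
  B₁ = (8·(-0.143562) − (-0.377737))/7 = -0.110108
  B₂ = (8·(-0.113626) − (-0.143562))/7 = -0.109349
Then eliminate the h^5 term (factor 2^5 = 32):
  (32·(-0.109349) − (-0.110108))/31 = -0.109325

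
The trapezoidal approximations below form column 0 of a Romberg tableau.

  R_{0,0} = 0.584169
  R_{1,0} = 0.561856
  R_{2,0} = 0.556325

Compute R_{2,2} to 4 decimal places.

0.5545

R_{1,1} = (4·0.561856 − 0.584169) / 3 = 0.554418
R_{2,1} = 0.556325 + (0.556325 − 0.561856)/3 = 0.554481
R_{2,2} = 0.554481 + (0.554481 − 0.554418)/15 = 0.554485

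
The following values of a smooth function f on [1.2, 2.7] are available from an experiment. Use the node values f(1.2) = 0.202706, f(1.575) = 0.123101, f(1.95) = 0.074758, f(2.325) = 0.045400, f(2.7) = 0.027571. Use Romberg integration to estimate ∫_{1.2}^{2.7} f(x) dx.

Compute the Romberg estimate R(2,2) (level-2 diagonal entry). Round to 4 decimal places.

R(0,0) (trapezoid, 1 panel, h=1.5000): 0.172708
R(1,0) (trapezoid, 2 panels, h=0.7500): 0.142422
R(2,0) (trapezoid, 4 panels, h=0.3750): 0.134399
R(1,1) = 0.142422 + (0.142422 − 0.172708)/3 = 0.132327
R(2,1) = 0.134399 + (0.134399 − 0.142422)/3 = 0.131725
R(2,2) = 0.131725 + (0.131725 − 0.132327)/15 = 0.131685

0.1317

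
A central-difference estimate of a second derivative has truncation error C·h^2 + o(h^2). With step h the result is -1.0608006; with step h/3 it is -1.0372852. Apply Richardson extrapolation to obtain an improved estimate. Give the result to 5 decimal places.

Extrapolated value = (9·A(h/3) − A(h)) / (9 − 1)
= (9·(-1.0372852) − (-1.0608006)) / 8
= -8.2747662 / 8 = -1.0343458

-1.03435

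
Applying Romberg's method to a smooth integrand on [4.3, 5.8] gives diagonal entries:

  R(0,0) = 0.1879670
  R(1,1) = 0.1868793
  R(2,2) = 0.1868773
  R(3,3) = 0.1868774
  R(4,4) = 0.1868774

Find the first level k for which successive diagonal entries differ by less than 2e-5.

k = 2

|R(1,1) − R(0,0)| = 0.0010877 ≥ 2e-5
|R(2,2) − R(1,1)| = 0.0000020 < 2e-5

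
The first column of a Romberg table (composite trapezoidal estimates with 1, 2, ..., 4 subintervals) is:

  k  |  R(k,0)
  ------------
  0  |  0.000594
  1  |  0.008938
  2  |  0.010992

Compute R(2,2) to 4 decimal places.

R(1,1) = (4·0.008938 − 0.000594) / 3 = 0.011719
R(2,1) = 0.010992 + (0.010992 − 0.008938)/3 = 0.011677
R(2,2) = (16·0.011677 − 0.011719) / 15 = 0.011674

0.0117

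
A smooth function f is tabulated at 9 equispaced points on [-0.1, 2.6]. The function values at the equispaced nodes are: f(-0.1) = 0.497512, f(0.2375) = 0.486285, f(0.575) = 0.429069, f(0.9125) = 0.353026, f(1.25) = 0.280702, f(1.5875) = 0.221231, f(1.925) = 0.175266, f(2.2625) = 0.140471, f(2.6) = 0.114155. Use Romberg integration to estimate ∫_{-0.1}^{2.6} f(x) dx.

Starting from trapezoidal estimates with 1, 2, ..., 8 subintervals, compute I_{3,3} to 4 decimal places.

0.8084

I_{0,0} (trapezoid, 1 panel, h=2.7000): 0.825750
I_{1,0} (trapezoid, 2 panels, h=1.3500): 0.791823
I_{2,0} (trapezoid, 4 panels, h=0.6750): 0.803838
I_{3,0} (trapezoid, 8 panels, h=0.3375): 0.807261
I_{1,1} = 0.791823 + (0.791823 − 0.825750)/3 = 0.780514
I_{2,1} = 0.803838 + (0.803838 − 0.791823)/3 = 0.807843
I_{3,1} = 0.807261 + (0.807261 − 0.803838)/3 = 0.808402
I_{2,2} = 0.807843 + (0.807843 − 0.780514)/15 = 0.809665
I_{3,2} = 0.808402 + (0.808402 − 0.807843)/15 = 0.808439
I_{3,3} = 0.808439 + (0.808439 − 0.809665)/63 = 0.808420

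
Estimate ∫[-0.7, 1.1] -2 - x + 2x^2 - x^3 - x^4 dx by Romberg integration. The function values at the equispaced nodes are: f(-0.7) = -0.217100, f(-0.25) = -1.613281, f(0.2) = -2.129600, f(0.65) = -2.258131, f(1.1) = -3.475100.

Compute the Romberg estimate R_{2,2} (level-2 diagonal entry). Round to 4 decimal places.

-3.5057

R_{0,0} (trapezoid, 1 panel, h=1.8000): -3.322980
R_{1,0} (trapezoid, 2 panels, h=0.9000): -3.578130
R_{2,0} (trapezoid, 4 panels, h=0.4500): -3.531200
R_{1,1} = -3.578130 + (-3.578130 − (-3.322980))/3 = -3.663180
R_{2,1} = -3.531200 + (-3.531200 − (-3.578130))/3 = -3.515557
R_{2,2} = -3.515557 + (-3.515557 − (-3.663180))/15 = -3.505715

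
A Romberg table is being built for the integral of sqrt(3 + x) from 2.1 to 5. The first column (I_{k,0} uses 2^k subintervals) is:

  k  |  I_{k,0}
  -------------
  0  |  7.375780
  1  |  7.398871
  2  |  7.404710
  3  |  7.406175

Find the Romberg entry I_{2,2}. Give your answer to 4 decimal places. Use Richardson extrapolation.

7.4067

Richardson extrapolation on the trapezoidal column (denominator 4−1=3):
I_{1,1} = 7.398871 + (7.398871 − 7.375780)/3 = 7.406568
I_{2,1} = (4·7.404710 − 7.398871) / 3 = 7.406656
I_{2,2} = (16·7.406656 − 7.406568) / 15 = 7.406662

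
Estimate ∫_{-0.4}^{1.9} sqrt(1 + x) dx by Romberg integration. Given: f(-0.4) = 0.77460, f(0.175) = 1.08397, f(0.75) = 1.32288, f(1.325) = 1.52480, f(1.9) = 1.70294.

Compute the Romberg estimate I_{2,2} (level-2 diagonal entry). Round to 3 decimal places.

I_{0,0} (trapezoid, 1 panel, h=2.3000): 2.84917
I_{1,0} (trapezoid, 2 panels, h=1.1500): 2.94590
I_{2,0} (trapezoid, 4 panels, h=0.5750): 2.97299
I_{1,1} = 2.94590 + (2.94590 − 2.84917)/3 = 2.97814
I_{2,1} = 2.97299 + (2.97299 − 2.94590)/3 = 2.98202
I_{2,2} = 2.98202 + (2.98202 − 2.97814)/15 = 2.98228

2.982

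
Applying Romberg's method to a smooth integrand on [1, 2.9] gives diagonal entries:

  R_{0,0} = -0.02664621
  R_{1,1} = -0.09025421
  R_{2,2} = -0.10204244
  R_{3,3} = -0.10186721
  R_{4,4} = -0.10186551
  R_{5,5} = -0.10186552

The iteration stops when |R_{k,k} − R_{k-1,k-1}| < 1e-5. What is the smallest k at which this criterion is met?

|R_{1,1} − R_{0,0}| = 0.06360800 ≥ 1e-5
|R_{2,2} − R_{1,1}| = 0.01178823 ≥ 1e-5
|R_{3,3} − R_{2,2}| = 0.00017523 ≥ 1e-5
|R_{4,4} − R_{3,3}| = 0.00000170 < 1e-5

k = 4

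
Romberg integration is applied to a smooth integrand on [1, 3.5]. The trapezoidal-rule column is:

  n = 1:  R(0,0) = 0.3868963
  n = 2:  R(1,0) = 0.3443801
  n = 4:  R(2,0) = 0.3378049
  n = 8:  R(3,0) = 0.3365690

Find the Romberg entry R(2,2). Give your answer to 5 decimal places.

R(1,1) = (4·0.3443801 − 0.3868963) / 3 = 0.3302080
R(2,1) = (4·0.3378049 − 0.3443801) / 3 = 0.3356132
R(2,2) = 0.3356132 + (0.3356132 − 0.3302080)/15 = 0.3359735
(Column j=1 coincides with Simpson's rule on the same nodes.)

0.33597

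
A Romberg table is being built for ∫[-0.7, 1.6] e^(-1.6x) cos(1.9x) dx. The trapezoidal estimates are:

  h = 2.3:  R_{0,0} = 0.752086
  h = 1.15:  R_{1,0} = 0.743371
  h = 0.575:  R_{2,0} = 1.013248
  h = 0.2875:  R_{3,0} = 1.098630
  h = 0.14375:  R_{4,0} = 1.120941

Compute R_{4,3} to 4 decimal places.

R_{2,1} = (4·1.013248 − 0.743371) / 3 = 1.103207
R_{3,1} = 1.098630 + (1.098630 − 1.013248)/3 = 1.127091
R_{4,1} = 1.120941 + (1.120941 − 1.098630)/3 = 1.128378
R_{3,2} = (16·1.127091 − 1.103207) / 15 = 1.128683
R_{4,2} = 1.128378 + (1.128378 − 1.127091)/15 = 1.128464
R_{4,3} = 1.128464 + (1.128464 − 1.128683)/63 = 1.128461
(Column j=1 coincides with Simpson's rule on the same nodes.)

1.1285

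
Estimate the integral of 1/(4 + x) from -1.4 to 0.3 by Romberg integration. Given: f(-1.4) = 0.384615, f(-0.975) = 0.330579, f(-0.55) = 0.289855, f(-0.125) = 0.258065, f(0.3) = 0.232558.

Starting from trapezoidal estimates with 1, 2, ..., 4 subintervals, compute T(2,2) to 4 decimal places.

0.5031

T(0,0) (trapezoid, 1 panel, h=1.7000): 0.524597
T(1,0) (trapezoid, 2 panels, h=0.8500): 0.508675
T(2,0) (trapezoid, 4 panels, h=0.4250): 0.504511
T(1,1) = 0.508675 + (0.508675 − 0.524597)/3 = 0.503368
T(2,1) = 0.504511 + (0.504511 − 0.508675)/3 = 0.503123
T(2,2) = 0.503123 + (0.503123 − 0.503368)/15 = 0.503107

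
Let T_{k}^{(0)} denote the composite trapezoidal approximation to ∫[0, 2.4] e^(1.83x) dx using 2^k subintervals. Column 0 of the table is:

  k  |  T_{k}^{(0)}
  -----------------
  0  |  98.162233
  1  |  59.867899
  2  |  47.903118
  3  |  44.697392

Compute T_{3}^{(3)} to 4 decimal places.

43.6083

Richardson extrapolation on the trapezoidal column (denominator 4−1=3):
T_{1}^{(1)} = 59.867899 + (59.867899 − 98.162233)/3 = 47.103121
T_{2}^{(1)} = (4·47.903118 − 59.867899) / 3 = 43.914858
T_{3}^{(1)} = 44.697392 + (44.697392 − 47.903118)/3 = 43.628817
T_{2}^{(2)} = 43.914858 + (43.914858 − 47.103121)/15 = 43.702307
T_{3}^{(2)} = (16·43.628817 − 43.914858) / 15 = 43.609748
T_{3}^{(3)} = 43.609748 + (43.609748 − 43.702307)/63 = 43.608279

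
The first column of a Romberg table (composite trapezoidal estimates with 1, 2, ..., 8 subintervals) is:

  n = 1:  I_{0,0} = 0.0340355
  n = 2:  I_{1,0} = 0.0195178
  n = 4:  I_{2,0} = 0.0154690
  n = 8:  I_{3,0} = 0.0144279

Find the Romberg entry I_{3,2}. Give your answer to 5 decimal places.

0.01408

Richardson extrapolation on the trapezoidal column (denominator 4−1=3):
I_{2,1} = 0.0154690 + (0.0154690 − 0.0195178)/3 = 0.0141194
I_{3,1} = 0.0144279 + (0.0144279 − 0.0154690)/3 = 0.0140809
I_{3,2} = (16·0.0140809 − 0.0141194) / 15 = 0.0140783
(Column j=1 coincides with Simpson's rule on the same nodes.)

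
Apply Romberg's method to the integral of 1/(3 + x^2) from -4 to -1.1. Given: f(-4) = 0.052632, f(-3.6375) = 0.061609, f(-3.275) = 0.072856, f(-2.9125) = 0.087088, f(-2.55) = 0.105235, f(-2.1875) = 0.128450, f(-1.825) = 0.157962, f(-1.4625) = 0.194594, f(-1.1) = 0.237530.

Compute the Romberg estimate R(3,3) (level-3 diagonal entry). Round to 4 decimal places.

R(0,0) (trapezoid, 1 panel, h=2.9000): 0.420735
R(1,0) (trapezoid, 2 panels, h=1.4500): 0.362958
R(2,0) (trapezoid, 4 panels, h=0.7250): 0.348822
R(3,0) (trapezoid, 8 panels, h=0.3625): 0.345417
R(1,1) = 0.362958 + (0.362958 − 0.420735)/3 = 0.343699
R(2,1) = 0.348822 + (0.348822 − 0.362958)/3 = 0.344110
R(3,1) = 0.345417 + (0.345417 − 0.348822)/3 = 0.344282
R(2,2) = 0.344110 + (0.344110 − 0.343699)/15 = 0.344137
R(3,2) = 0.344282 + (0.344282 − 0.344110)/15 = 0.344293
R(3,3) = 0.344293 + (0.344293 − 0.344137)/63 = 0.344295

0.3443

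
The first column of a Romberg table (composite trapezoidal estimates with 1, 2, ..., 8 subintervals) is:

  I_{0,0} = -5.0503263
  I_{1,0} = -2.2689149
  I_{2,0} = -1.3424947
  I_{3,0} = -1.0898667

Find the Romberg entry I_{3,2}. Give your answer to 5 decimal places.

-1.00379

I_{2,1} = (4·(-1.3424947) − (-2.2689149)) / 3 = -1.0336880
I_{3,1} = -1.0898667 + (-1.0898667 − (-1.3424947))/3 = -1.0056574
I_{3,2} = (16·(-1.0056574) − (-1.0336880)) / 15 = -1.0037887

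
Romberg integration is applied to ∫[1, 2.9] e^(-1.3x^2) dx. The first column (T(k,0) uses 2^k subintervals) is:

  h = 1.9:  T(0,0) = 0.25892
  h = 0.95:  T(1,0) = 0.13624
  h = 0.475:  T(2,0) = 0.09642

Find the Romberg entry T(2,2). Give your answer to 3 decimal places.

0.082

T(1,1) = 0.13624 + (0.13624 − 0.25892)/3 = 0.09535
T(2,1) = 0.09642 + (0.09642 − 0.13624)/3 = 0.08315
T(2,2) = (16·0.08315 − 0.09535) / 15 = 0.08234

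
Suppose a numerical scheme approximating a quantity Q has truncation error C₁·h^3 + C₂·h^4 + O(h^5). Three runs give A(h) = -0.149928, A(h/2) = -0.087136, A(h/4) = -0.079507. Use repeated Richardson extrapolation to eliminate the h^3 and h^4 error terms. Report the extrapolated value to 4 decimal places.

First eliminate the h^3 term (factor 2^3 = 8):
  B₁ = (8·(-0.087136) − (-0.149928))/7 = -0.078166
  B₂ = (8·(-0.079507) − (-0.087136))/7 = -0.078417
Then eliminate the h^4 term (factor 2^4 = 16):
  (16·(-0.078417) − (-0.078166))/15 = -0.078434

-0.0784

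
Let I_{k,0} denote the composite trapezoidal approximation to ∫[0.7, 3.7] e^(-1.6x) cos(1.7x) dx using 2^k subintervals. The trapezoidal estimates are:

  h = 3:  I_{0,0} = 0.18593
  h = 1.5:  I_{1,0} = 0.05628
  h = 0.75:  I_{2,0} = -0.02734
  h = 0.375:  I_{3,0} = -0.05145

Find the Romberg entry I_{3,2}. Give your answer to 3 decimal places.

Richardson extrapolation on the trapezoidal column (denominator 4−1=3):
I_{2,1} = (4·(-0.02734) − 0.05628) / 3 = -0.05521
I_{3,1} = -0.05145 + (-0.05145 − (-0.02734))/3 = -0.05949
I_{3,2} = -0.05949 + (-0.05949 − (-0.05521))/15 = -0.05978

-0.060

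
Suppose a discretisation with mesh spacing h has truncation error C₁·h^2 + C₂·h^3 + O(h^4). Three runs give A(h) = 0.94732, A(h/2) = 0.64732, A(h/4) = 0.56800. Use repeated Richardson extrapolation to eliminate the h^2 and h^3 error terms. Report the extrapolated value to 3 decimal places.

First eliminate the h^2 term (factor 2^2 = 4):
  B₁ = (4·0.64732 − 0.94732)/3 = 0.54732
  B₂ = (4·0.56800 − 0.64732)/3 = 0.54156
Then eliminate the h^3 term (factor 2^3 = 8):
  (8·0.54156 − 0.54732)/7 = 0.54074

0.541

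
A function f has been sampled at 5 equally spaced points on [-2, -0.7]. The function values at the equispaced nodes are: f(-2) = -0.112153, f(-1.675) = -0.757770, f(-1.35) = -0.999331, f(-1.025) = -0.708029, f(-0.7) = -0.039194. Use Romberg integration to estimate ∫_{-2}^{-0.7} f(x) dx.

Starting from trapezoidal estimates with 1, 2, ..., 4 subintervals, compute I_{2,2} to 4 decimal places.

I_{0,0} (trapezoid, 1 panel, h=1.3000): -0.098376
I_{1,0} (trapezoid, 2 panels, h=0.6500): -0.698753
I_{2,0} (trapezoid, 4 panels, h=0.3250): -0.825761
I_{1,1} = -0.698753 + (-0.698753 − (-0.098376))/3 = -0.898879
I_{2,1} = -0.825761 + (-0.825761 − (-0.698753))/3 = -0.868097
I_{2,2} = -0.868097 + (-0.868097 − (-0.898879))/15 = -0.866045

-0.8660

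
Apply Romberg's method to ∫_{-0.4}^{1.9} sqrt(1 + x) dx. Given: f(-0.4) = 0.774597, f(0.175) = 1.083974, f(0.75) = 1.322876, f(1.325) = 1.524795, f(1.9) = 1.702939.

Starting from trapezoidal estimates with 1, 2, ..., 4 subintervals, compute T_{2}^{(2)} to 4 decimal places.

T_{0}^{(0)} (trapezoid, 1 panel, h=2.3000): 2.849166
T_{1}^{(0)} (trapezoid, 2 panels, h=1.1500): 2.945891
T_{2}^{(0)} (trapezoid, 4 panels, h=0.5750): 2.972987
T_{1}^{(1)} = 2.945891 + (2.945891 − 2.849166)/3 = 2.978133
T_{2}^{(1)} = 2.972987 + (2.972987 − 2.945891)/3 = 2.982019
T_{2}^{(2)} = 2.982019 + (2.982019 − 2.978133)/15 = 2.982278

2.9823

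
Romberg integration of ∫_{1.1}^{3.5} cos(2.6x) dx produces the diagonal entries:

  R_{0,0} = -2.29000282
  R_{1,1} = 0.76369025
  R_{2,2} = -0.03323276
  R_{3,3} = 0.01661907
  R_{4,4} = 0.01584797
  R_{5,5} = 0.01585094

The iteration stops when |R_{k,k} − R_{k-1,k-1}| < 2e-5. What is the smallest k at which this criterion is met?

k = 5

|R_{1,1} − R_{0,0}| = 3.05369307 ≥ 2e-5
|R_{2,2} − R_{1,1}| = 0.79692301 ≥ 2e-5
|R_{3,3} − R_{2,2}| = 0.04985183 ≥ 2e-5
|R_{4,4} − R_{3,3}| = 0.00077110 ≥ 2e-5
|R_{5,5} − R_{4,4}| = 0.00000297 < 2e-5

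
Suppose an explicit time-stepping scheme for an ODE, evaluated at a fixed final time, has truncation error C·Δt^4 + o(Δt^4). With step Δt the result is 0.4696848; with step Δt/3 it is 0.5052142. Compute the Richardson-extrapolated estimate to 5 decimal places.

0.50566

Extrapolated value = (81·A(Δt/3) − A(Δt)) / (81 − 1)
= (81·0.5052142 − 0.4696848) / 80
= 40.4526654 / 80 = 0.5056583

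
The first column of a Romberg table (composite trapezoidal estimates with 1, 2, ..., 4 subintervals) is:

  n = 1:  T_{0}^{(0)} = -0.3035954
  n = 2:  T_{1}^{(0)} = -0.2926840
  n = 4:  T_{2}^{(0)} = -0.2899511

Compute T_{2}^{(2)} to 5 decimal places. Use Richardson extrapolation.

Richardson extrapolation on the trapezoidal column (denominator 4−1=3):
T_{1}^{(1)} = -0.2926840 + (-0.2926840 − (-0.3035954))/3 = -0.2890469
T_{2}^{(1)} = -0.2899511 + (-0.2899511 − (-0.2926840))/3 = -0.2890401
T_{2}^{(2)} = -0.2890401 + (-0.2890401 − (-0.2890469))/15 = -0.2890396

-0.28904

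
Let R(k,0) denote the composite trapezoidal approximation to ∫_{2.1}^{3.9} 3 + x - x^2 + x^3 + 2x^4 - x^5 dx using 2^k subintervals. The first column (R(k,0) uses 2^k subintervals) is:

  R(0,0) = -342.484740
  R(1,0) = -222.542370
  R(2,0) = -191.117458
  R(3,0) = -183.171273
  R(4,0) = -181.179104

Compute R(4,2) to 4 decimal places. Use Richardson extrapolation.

-180.5145

Richardson extrapolation on the trapezoidal column (denominator 4−1=3):
R(3,1) = (4·(-183.171273) − (-191.117458)) / 3 = -180.522545
R(4,1) = (4·(-181.179104) − (-183.171273)) / 3 = -180.515048
R(4,2) = -180.515048 + (-180.515048 − (-180.522545))/15 = -180.514548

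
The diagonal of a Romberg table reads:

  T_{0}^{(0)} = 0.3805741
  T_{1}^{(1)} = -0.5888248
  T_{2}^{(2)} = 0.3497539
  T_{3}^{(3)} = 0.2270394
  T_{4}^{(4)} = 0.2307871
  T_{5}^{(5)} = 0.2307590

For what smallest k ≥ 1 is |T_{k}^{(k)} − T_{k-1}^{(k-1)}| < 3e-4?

k = 5

|T_{1}^{(1)} − T_{0}^{(0)}| = 0.9693989 ≥ 3e-4
|T_{2}^{(2)} − T_{1}^{(1)}| = 0.9385787 ≥ 3e-4
|T_{3}^{(3)} − T_{2}^{(2)}| = 0.1227145 ≥ 3e-4
|T_{4}^{(4)} − T_{3}^{(3)}| = 0.0037477 ≥ 3e-4
|T_{5}^{(5)} − T_{4}^{(4)}| = 0.0000281 < 3e-4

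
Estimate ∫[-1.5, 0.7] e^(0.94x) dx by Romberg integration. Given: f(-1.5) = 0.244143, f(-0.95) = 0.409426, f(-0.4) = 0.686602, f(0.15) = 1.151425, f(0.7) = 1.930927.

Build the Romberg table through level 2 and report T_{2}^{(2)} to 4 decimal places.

1.7945

T_{0}^{(0)} (trapezoid, 1 panel, h=2.2000): 2.392577
T_{1}^{(0)} (trapezoid, 2 panels, h=1.1000): 1.951551
T_{2}^{(0)} (trapezoid, 4 panels, h=0.5500): 1.834243
T_{1}^{(1)} = 1.951551 + (1.951551 − 2.392577)/3 = 1.804542
T_{2}^{(1)} = 1.834243 + (1.834243 − 1.951551)/3 = 1.795140
T_{2}^{(2)} = 1.795140 + (1.795140 − 1.804542)/15 = 1.794513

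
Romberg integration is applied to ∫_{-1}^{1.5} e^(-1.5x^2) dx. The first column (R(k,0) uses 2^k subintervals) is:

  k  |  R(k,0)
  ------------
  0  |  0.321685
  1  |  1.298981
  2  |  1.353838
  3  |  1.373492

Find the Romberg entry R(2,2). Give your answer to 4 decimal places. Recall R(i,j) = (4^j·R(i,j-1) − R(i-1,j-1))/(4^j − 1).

1.3553

Richardson extrapolation on the trapezoidal column (denominator 4−1=3):
R(1,1) = (4·1.298981 − 0.321685) / 3 = 1.624746
R(2,1) = 1.353838 + (1.353838 − 1.298981)/3 = 1.372124
R(2,2) = 1.372124 + (1.372124 − 1.624746)/15 = 1.355283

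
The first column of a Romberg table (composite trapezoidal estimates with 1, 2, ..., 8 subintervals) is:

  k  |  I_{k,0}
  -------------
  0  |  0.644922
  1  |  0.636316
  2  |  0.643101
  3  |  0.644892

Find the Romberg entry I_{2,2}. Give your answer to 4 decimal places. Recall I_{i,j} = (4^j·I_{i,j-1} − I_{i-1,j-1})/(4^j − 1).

0.6462

I_{1,1} = (4·0.636316 − 0.644922) / 3 = 0.633447
I_{2,1} = (4·0.643101 − 0.636316) / 3 = 0.645363
I_{2,2} = (16·0.645363 − 0.633447) / 15 = 0.646157
(Column j=1 coincides with Simpson's rule on the same nodes.)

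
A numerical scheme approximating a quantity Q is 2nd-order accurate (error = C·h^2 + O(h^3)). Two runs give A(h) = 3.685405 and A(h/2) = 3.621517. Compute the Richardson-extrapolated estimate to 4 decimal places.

The leading error scales as h^2; refining by a factor of 2 reduces it by 2^2 = 4.
Extrapolated value = (4·A(h/2) − A(h)) / (4 − 1)
= (4·3.621517 − 3.685405) / 3
= 10.800663 / 3 = 3.600221

3.6002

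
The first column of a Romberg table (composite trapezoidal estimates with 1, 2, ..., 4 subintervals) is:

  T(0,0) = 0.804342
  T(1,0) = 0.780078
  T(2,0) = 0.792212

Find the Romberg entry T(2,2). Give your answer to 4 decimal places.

T(1,1) = 0.780078 + (0.780078 − 0.804342)/3 = 0.771990
T(2,1) = (4·0.792212 − 0.780078) / 3 = 0.796257
T(2,2) = 0.796257 + (0.796257 − 0.771990)/15 = 0.797875

0.7979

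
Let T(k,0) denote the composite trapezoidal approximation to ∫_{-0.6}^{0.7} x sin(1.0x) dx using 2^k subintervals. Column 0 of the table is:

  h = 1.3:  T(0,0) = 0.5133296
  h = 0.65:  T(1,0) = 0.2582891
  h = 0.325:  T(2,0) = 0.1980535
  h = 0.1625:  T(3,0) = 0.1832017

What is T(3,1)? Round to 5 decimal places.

0.17825

T(3,1) = (4·0.1832017 − 0.1980535) / 3 = 0.1782511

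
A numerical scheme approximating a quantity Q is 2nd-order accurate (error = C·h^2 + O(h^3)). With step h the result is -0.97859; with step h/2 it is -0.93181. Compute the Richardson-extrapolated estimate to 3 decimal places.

The leading error scales as h^2; refining by a factor of 2 reduces it by 2^2 = 4.
Extrapolated value = (4·A(h/2) − A(h)) / (4 − 1)
= (4·(-0.93181) − (-0.97859)) / 3
= -2.74865 / 3 = -0.91622

-0.916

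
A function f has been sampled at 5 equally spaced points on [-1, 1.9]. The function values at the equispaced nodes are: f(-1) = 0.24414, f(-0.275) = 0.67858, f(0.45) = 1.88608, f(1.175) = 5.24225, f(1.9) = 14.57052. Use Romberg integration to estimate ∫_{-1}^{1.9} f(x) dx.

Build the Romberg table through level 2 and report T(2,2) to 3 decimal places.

10.176

T(0,0) (trapezoid, 1 panel, h=2.9000): 21.48126
T(1,0) (trapezoid, 2 panels, h=1.4500): 13.47544
T(2,0) (trapezoid, 4 panels, h=0.7250): 11.03032
T(1,1) = 13.47544 + (13.47544 − 21.48126)/3 = 10.80683
T(2,1) = 11.03032 + (11.03032 − 13.47544)/3 = 10.21528
T(2,2) = 10.21528 + (10.21528 − 10.80683)/15 = 10.17584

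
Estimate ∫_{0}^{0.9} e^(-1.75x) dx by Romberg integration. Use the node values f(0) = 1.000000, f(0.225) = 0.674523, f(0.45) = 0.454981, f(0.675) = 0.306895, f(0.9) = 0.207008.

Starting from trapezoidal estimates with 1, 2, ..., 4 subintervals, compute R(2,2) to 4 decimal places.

R(0,0) (trapezoid, 1 panel, h=0.9000): 0.543154
R(1,0) (trapezoid, 2 panels, h=0.4500): 0.476318
R(2,0) (trapezoid, 4 panels, h=0.2250): 0.458978
R(1,1) = 0.476318 + (0.476318 − 0.543154)/3 = 0.454039
R(2,1) = 0.458978 + (0.458978 − 0.476318)/3 = 0.453198
R(2,2) = 0.453198 + (0.453198 − 0.454039)/15 = 0.453142

0.4531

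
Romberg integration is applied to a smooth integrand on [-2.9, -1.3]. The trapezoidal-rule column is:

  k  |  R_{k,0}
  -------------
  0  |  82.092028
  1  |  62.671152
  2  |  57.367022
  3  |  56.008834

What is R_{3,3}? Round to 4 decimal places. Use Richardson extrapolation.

Richardson extrapolation on the trapezoidal column (denominator 4−1=3):
R_{1,1} = (4·62.671152 − 82.092028) / 3 = 56.197527
R_{2,1} = 57.367022 + (57.367022 − 62.671152)/3 = 55.598979
R_{3,1} = 56.008834 + (56.008834 − 57.367022)/3 = 55.556105
R_{2,2} = (16·55.598979 − 56.197527) / 15 = 55.559076
R_{3,2} = (16·55.556105 − 55.598979) / 15 = 55.553247
R_{3,3} = 55.553247 + (55.553247 − 55.559076)/63 = 55.553154
(Column j=1 coincides with Simpson's rule on the same nodes.)

55.5532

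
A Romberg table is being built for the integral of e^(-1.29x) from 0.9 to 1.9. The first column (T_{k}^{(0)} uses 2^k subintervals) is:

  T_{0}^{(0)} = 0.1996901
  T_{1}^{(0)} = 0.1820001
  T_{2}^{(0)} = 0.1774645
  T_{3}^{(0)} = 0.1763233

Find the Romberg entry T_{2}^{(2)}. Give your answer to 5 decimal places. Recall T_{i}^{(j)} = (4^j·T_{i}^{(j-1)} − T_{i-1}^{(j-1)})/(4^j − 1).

0.17594

T_{1}^{(1)} = 0.1820001 + (0.1820001 − 0.1996901)/3 = 0.1761034
T_{2}^{(1)} = 0.1774645 + (0.1774645 − 0.1820001)/3 = 0.1759526
T_{2}^{(2)} = (16·0.1759526 − 0.1761034) / 15 = 0.1759425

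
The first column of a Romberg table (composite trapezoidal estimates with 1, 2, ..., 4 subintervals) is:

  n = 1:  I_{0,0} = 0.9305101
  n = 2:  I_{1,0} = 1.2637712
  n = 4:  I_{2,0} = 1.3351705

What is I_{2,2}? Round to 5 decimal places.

I_{1,1} = 1.2637712 + (1.2637712 − 0.9305101)/3 = 1.3748582
I_{2,1} = 1.3351705 + (1.3351705 − 1.2637712)/3 = 1.3589703
I_{2,2} = 1.3589703 + (1.3589703 − 1.3748582)/15 = 1.3579111

1.35791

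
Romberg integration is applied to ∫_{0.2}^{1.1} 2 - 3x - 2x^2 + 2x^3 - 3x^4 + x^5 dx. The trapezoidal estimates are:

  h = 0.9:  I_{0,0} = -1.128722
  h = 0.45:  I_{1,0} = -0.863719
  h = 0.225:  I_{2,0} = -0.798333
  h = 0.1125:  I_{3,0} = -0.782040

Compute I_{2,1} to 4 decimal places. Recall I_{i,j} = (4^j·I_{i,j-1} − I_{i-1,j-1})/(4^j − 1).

-0.7765

Richardson extrapolation on the trapezoidal column (denominator 4−1=3):
I_{2,1} = (4·(-0.798333) − (-0.863719)) / 3 = -0.776538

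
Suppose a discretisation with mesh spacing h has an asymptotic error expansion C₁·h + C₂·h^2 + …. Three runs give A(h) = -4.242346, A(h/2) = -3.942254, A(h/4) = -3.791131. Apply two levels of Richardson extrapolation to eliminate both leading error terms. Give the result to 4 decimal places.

First eliminate the h term (factor 2^1 = 2):
  B₁ = (2·(-3.942254) − (-4.242346))/1 = -3.642162
  B₂ = (2·(-3.791131) − (-3.942254))/1 = -3.640008
Then eliminate the h^2 term (factor 2^2 = 4):
  (4·(-3.640008) − (-3.642162))/3 = -3.639290

-3.6393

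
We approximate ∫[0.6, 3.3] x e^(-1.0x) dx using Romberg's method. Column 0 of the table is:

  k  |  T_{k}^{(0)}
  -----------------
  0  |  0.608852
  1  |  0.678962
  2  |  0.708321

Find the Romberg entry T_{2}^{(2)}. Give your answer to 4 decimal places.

Richardson extrapolation on the trapezoidal column (denominator 4−1=3):
T_{1}^{(1)} = 0.678962 + (0.678962 − 0.608852)/3 = 0.702332
T_{2}^{(1)} = (4·0.708321 − 0.678962) / 3 = 0.718107
T_{2}^{(2)} = 0.718107 + (0.718107 − 0.702332)/15 = 0.719159

0.7192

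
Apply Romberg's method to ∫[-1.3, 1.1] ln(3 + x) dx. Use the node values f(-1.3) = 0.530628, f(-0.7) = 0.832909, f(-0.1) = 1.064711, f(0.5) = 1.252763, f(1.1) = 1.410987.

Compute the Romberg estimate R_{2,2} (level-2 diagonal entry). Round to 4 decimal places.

2.4829

R_{0,0} (trapezoid, 1 panel, h=2.4000): 2.329938
R_{1,0} (trapezoid, 2 panels, h=1.2000): 2.442622
R_{2,0} (trapezoid, 4 panels, h=0.6000): 2.472714
R_{1,1} = 2.442622 + (2.442622 − 2.329938)/3 = 2.480183
R_{2,1} = 2.472714 + (2.472714 − 2.442622)/3 = 2.482745
R_{2,2} = 2.482745 + (2.482745 − 2.480183)/15 = 2.482916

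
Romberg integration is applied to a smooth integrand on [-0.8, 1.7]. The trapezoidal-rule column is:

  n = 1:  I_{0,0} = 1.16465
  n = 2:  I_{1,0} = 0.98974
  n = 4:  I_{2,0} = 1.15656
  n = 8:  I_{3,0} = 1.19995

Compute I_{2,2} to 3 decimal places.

Richardson extrapolation on the trapezoidal column (denominator 4−1=3):
I_{1,1} = (4·0.98974 − 1.16465) / 3 = 0.93144
I_{2,1} = (4·1.15656 − 0.98974) / 3 = 1.21217
I_{2,2} = (16·1.21217 − 0.93144) / 15 = 1.23089
(Column j=1 coincides with Simpson's rule on the same nodes.)

1.231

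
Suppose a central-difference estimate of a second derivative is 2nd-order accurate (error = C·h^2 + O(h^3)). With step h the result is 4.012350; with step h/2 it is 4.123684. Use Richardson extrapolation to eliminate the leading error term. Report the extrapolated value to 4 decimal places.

Extrapolated value = (4·A(h/2) − A(h)) / (4 − 1)
= (4·4.123684 − 4.012350) / 3
= 12.482386 / 3 = 4.160795

4.1608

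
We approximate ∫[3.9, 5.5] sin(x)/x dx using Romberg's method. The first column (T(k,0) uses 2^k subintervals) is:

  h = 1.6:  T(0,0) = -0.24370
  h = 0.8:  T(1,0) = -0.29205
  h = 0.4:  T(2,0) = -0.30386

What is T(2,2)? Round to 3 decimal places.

-0.308

Richardson extrapolation on the trapezoidal column (denominator 4−1=3):
T(1,1) = (4·(-0.29205) − (-0.24370)) / 3 = -0.30817
T(2,1) = -0.30386 + (-0.30386 − (-0.29205))/3 = -0.30780
T(2,2) = -0.30780 + (-0.30780 − (-0.30817))/15 = -0.30778
(Column j=1 coincides with Simpson's rule on the same nodes.)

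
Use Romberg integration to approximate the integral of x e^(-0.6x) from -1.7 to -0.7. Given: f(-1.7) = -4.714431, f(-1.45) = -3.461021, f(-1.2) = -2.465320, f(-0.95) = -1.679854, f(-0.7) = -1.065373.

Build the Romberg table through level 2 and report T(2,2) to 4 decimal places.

T(0,0) (trapezoid, 1 panel, h=1.0000): -2.889902
T(1,0) (trapezoid, 2 panels, h=0.5000): -2.677611
T(2,0) (trapezoid, 4 panels, h=0.2500): -2.624024
T(1,1) = -2.677611 + (-2.677611 − (-2.889902))/3 = -2.606847
T(2,1) = -2.624024 + (-2.624024 − (-2.677611))/3 = -2.606162
T(2,2) = -2.606162 + (-2.606162 − (-2.606847))/15 = -2.606116

-2.6061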